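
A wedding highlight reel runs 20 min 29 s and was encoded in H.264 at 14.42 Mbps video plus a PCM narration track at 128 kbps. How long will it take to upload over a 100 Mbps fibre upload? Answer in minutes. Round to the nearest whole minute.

20 min 29 s = 1229 s
Audio: 128 kbps = 0.128 Mbps.
Total bitrate: 14.548 Mbps.
File: 14.548 Mbps × 1229 s = 17879.5 Mb.
At 100 Mbps: 17879.5 / 100 = 178.8 s ≈ 2.98 minutes.

3 minutes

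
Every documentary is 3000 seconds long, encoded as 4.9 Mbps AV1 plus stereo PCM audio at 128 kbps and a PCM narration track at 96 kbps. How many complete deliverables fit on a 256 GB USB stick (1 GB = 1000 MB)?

133

Audio total: 128 + 96 = 224 kbps = 0.224 Mbps.
Total bitrate: 5.124 Mbps.
Per item: 5.124 Mbps × 3000 s = 15,372 Mb = 1,922 MB.
Capacity: 256 GB = 2,048,000 Mb; 133.23 items → 133 complete.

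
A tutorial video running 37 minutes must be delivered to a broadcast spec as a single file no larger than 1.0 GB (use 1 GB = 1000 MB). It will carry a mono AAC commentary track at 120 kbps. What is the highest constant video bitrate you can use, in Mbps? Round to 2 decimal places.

Budget: 1.0 GB = 8000.0 Mb.
37 min = 2220 s
Total bitrate budget: 8000.0 Mb / 2220 s = 3.604 Mbps.
Audio: 120 kbps = 0.120 Mbps.
Video: 3.604 − 0.120 = 3.484 Mbps.

3.48 Mbps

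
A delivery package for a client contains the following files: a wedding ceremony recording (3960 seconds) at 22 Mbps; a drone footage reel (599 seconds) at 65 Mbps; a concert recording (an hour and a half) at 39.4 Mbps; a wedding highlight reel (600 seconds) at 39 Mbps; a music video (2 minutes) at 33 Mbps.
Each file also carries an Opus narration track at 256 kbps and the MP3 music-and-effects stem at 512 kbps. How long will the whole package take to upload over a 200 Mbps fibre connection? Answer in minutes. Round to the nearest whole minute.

31 minutes

Audio total: 256 + 512 = 768 kbps = 0.768 Mbps.
wedding ceremony recording: 22.768 Mbps × 3960 s = 90161.3 Mb
drone footage reel: 65.768 Mbps × 599 s = 39395.0 Mb
concert recording: 40.168 Mbps × 5400 s = 216907.2 Mb
wedding highlight reel: 39.768 Mbps × 600 s = 23860.8 Mb
music video: 33.768 Mbps × 120 s = 4052.2 Mb
Total: 374376.5 Mb = 46797.1 MB.
At 200 Mbps: 374376.5 / 200 = 1872 s ≈ 31.2 minutes.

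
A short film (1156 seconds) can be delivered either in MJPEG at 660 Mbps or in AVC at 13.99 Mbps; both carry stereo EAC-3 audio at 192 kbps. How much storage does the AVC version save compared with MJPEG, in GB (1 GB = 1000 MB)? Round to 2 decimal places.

Audio: 192 kbps = 0.192 Mbps.
MJPEG: 660.192 Mbps × 1156 s = 763182.0 Mb = 95.398 GB.
AVC: 14.182 Mbps × 1156 s = 16394.4 Mb = 2.049 GB.
Saving: 95.398 − 2.049 = 93.348 GB.

93.35 GB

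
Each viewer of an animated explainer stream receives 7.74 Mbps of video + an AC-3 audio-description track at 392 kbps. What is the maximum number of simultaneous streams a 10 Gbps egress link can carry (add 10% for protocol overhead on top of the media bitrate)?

Audio: 392 kbps = 0.392 Mbps.
Per-viewer media rate: 8.132 Mbps.
On the wire with 10% overhead: 8.945 Mbps.
10 Gbps = 10,000 Mbps; 10,000 / 8.945 = 1117.92 → 1117 viewers.

1117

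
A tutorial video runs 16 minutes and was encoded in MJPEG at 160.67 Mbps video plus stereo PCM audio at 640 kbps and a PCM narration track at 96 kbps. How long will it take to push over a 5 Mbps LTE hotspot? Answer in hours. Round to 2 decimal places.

8.61 hours

16 min = 960 s
Audio total: 640 + 96 = 736 kbps = 0.736 Mbps.
Total bitrate: 161.406 Mbps.
File: 161.406 Mbps × 960 s = 154949.8 Mb.
At 5 Mbps: 154949.8 / 5 = 30990.0 s ≈ 8.61 hours.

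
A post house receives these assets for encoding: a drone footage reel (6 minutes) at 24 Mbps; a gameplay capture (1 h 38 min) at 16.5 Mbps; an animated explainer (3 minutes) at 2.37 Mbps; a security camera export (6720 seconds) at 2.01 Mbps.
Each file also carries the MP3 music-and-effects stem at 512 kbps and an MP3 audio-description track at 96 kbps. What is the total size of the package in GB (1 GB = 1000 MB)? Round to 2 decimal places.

15.95 GB

Audio total: 512 + 96 = 608 kbps = 0.608 Mbps.
drone footage reel: 24.608 Mbps × 360 s = 8858.9 Mb
gameplay capture: 17.108 Mbps × 5880 s = 100595.0 Mb
animated explainer: 2.978 Mbps × 180 s = 536.0 Mb
security camera export: 2.618 Mbps × 6720 s = 17593.0 Mb
Total: 127582.9 Mb = 15947.9 MB.
= 15.95 GB.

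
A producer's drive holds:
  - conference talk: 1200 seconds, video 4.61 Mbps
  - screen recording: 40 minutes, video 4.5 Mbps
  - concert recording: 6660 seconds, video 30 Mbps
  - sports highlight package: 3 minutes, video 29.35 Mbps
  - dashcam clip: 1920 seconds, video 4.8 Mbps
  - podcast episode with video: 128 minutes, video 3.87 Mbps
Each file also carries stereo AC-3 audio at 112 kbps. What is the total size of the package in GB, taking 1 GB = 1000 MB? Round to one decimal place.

Audio: 112 kbps = 0.112 Mbps.
conference talk: 4.722 Mbps × 1200 s = 5666.4 Mb
screen recording: 4.612 Mbps × 2400 s = 11068.8 Mb
concert recording: 30.112 Mbps × 6660 s = 200545.9 Mb
sports highlight package: 29.462 Mbps × 180 s = 5303.2 Mb
dashcam clip: 4.912 Mbps × 1920 s = 9431.0 Mb
podcast episode with video: 3.982 Mbps × 7680 s = 30581.8 Mb
Total: 262597.1 Mb = 32824.6 MB.
= 32.82 GB.

32.8 GB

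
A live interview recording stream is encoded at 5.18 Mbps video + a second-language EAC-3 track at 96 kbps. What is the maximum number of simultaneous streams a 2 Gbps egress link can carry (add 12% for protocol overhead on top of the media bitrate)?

Audio: 96 kbps = 0.096 Mbps.
Per-viewer media rate: 5.276 Mbps.
On the wire with 12% overhead: 5.909 Mbps.
2 Gbps = 2,000 Mbps; 2,000 / 5.909 = 338.46 → 338 viewers.

338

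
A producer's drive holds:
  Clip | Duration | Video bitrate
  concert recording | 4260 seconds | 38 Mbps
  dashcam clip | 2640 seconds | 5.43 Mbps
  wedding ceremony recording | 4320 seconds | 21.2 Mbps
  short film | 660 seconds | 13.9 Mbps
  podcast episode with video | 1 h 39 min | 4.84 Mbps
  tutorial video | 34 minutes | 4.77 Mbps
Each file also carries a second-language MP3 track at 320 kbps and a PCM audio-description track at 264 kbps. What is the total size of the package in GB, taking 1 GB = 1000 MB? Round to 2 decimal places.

40.88 GB

Audio total: 320 + 264 = 584 kbps = 0.584 Mbps.
concert recording: 38.584 Mbps × 4260 s = 164367.8 Mb
dashcam clip: 6.014 Mbps × 2640 s = 15877.0 Mb
wedding ceremony recording: 21.784 Mbps × 4320 s = 94106.9 Mb
short film: 14.484 Mbps × 660 s = 9559.4 Mb
podcast episode with video: 5.424 Mbps × 5940 s = 32218.6 Mb
tutorial video: 5.354 Mbps × 2040 s = 10922.2 Mb
Total: 327051.8 Mb = 40881.5 MB.
= 40.88 GB.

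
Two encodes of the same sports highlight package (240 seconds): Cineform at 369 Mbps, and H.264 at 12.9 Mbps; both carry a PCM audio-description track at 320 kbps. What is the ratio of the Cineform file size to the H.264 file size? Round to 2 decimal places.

27.94

Audio: 320 kbps = 0.320 Mbps.
Cineform: 369.320 Mbps × 240 s = 88636.8 Mb = 11.080 GB.
H.264: 13.220 Mbps × 240 s = 3172.8 Mb = 0.397 GB.
Ratio: 11.080 / 0.397 = 27.936.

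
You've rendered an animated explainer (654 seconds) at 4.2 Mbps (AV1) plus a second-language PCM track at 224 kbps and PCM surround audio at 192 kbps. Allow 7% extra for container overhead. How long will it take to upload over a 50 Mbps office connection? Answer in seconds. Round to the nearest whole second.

Audio total: 224 + 192 = 416 kbps = 0.416 Mbps.
Total bitrate: 4.616 Mbps.
File: 4.616 Mbps × 654 s = 3018.9 Mb.
With 7% container overhead: ×1.07. → 3230.2 Mb.
At 50 Mbps: 3230.2 / 50 = 64.6 s ≈ 64.6 seconds.

65 seconds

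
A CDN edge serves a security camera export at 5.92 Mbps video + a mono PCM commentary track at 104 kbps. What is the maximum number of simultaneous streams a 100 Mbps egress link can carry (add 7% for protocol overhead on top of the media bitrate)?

15

Audio: 104 kbps = 0.104 Mbps.
Per-viewer media rate: 6.024 Mbps.
On the wire with 7% overhead: 6.446 Mbps.
100 Mbps = 100.0 Mbps; 100.0 / 6.446 = 15.51 → 15 viewers.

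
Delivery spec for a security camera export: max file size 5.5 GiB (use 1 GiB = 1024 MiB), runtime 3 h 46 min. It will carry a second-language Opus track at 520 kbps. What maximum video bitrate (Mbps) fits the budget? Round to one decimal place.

3.0 Mbps

Budget: 5.5 GiB = 47244.6 Mb.
3 h 46 min = 226 min = 13560 s
Total bitrate budget: 47244.6 Mb / 13560 s = 3.484 Mbps.
Audio: 520 kbps = 0.520 Mbps.
Video: 3.484 − 0.520 = 2.964 Mbps.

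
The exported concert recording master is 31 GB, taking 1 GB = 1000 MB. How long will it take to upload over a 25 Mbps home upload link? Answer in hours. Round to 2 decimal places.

File: 31 GB = 248000.0 Mb.
At 25 Mbps: 248000.0 / 25 = 9920.0 s ≈ 2.76 hours.

2.76 hours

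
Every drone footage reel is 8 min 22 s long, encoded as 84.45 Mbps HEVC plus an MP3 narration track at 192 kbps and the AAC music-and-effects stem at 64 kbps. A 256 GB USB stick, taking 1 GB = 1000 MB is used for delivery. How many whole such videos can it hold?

8 min 22 s = 502 s
Audio total: 192 + 64 = 256 kbps = 0.256 Mbps.
Total bitrate: 84.706 Mbps.
Per item: 84.706 Mbps × 502 s = 42,522 Mb = 5,315 MB.
Capacity: 256 GB = 2,048,000 Mb; 48.16 items → 48 complete.

48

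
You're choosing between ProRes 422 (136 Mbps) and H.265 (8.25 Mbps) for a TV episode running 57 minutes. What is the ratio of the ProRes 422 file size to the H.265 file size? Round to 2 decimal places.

57 min = 3420 s
ProRes 422: 136.000 Mbps × 3420 s = 465120.0 Mb = 58.140 GB.
H.265: 8.250 Mbps × 3420 s = 28215.0 Mb = 3.527 GB.
Ratio: 58.140 / 3.527 = 16.485.

16.48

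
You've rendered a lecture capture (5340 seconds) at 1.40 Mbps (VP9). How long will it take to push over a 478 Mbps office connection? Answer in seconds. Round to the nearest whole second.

16 seconds

File: 1.400 Mbps × 5340 s = 7476.0 Mb.
At 478 Mbps: 7476.0 / 478 = 15.6 s ≈ 15.6 seconds.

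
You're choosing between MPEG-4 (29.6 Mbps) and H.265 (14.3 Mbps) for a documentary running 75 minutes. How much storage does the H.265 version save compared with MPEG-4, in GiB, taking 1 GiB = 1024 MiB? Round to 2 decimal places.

8.02 GiB

75 min = 4500 s
MPEG-4: 29.600 Mbps × 4500 s = 133200.0 Mb = 15.507 GiB.
H.265: 14.300 Mbps × 4500 s = 64350.0 Mb = 7.491 GiB.
Saving: 15.507 − 7.491 = 8.015 GiB.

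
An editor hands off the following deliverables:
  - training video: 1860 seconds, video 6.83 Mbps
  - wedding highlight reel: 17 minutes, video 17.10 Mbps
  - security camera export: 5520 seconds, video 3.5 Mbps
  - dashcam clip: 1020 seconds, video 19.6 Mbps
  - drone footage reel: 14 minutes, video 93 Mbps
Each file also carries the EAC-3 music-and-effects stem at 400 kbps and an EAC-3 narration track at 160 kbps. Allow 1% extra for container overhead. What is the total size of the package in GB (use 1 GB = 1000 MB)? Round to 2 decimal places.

Audio total: 400 + 160 = 560 kbps = 0.560 Mbps.
training video: 7.390 Mbps × 1860 s × 1.01 = 13882.9 Mb
wedding highlight reel: 17.660 Mbps × 1020 s × 1.01 = 18193.3 Mb
security camera export: 4.060 Mbps × 5520 s × 1.01 = 22635.3 Mb
dashcam clip: 20.160 Mbps × 1020 s × 1.01 = 20768.8 Mb
drone footage reel: 93.560 Mbps × 840 s × 1.01 = 79376.3 Mb
Total: 154856.6 Mb = 19357.1 MB.
= 19.36 GB.

19.36 GB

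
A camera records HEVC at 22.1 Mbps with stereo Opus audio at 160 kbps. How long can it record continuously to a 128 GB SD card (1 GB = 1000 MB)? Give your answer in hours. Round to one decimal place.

12.8 hours

Audio: 160 kbps = 0.160 Mbps.
Total bitrate: 22.1 + 0.160 = 22.260 Mbps.
Capacity: 128 GB = 1,024,000 Mb.
Recording time: 1,024,000 / 22.260 = 46,002 s ≈ 12.8 hours.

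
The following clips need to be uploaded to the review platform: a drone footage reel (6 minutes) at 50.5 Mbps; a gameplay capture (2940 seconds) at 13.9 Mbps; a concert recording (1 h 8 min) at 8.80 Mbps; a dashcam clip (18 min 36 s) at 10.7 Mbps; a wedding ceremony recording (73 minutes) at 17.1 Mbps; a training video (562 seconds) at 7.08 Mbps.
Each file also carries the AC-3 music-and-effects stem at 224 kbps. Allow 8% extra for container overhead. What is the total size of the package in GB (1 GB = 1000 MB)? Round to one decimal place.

25.5 GB

Audio: 224 kbps = 0.224 Mbps.
drone footage reel: 50.724 Mbps × 360 s × 1.08 = 19721.5 Mb
gameplay capture: 14.124 Mbps × 2940 s × 1.08 = 44846.5 Mb
concert recording: 9.024 Mbps × 4080 s × 1.08 = 39763.4 Mb
dashcam clip: 10.924 Mbps × 1116 s × 1.08 = 13166.5 Mb
wedding ceremony recording: 17.324 Mbps × 4380 s × 1.08 = 81949.4 Mb
training video: 7.304 Mbps × 562 s × 1.08 = 4433.2 Mb
Total: 203880.5 Mb = 25485.1 MB.
= 25.49 GB.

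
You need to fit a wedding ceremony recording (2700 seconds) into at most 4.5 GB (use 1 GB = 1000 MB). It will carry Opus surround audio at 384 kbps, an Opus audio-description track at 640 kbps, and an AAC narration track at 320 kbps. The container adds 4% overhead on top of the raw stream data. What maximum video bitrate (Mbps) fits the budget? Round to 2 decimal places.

11.48 Mbps

Budget: 4.5 GB = 36000.0 Mb.
Stream payload after overhead: 36000.0 / 1.04 = 34615.4 Mb.
Total bitrate budget: 34615.4 Mb / 2700 s = 12.821 Mbps.
Audio total: 384 + 640 + 320 = 1344 kbps = 1.344 Mbps.
Video: 12.821 − 1.344 = 11.477 Mbps.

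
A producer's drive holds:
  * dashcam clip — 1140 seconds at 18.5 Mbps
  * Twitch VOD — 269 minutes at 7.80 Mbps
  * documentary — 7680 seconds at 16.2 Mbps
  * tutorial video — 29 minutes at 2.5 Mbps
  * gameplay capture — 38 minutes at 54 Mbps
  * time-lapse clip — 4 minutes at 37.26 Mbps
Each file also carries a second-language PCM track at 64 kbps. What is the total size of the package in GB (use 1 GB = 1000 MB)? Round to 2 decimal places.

Audio: 64 kbps = 0.064 Mbps.
dashcam clip: 18.564 Mbps × 1140 s = 21163.0 Mb
Twitch VOD: 7.864 Mbps × 16140 s = 126925.0 Mb
documentary: 16.264 Mbps × 7680 s = 124907.5 Mb
tutorial video: 2.564 Mbps × 1740 s = 4461.4 Mb
gameplay capture: 54.064 Mbps × 2280 s = 123265.9 Mb
time-lapse clip: 37.324 Mbps × 240 s = 8957.8 Mb
Total: 409680.5 Mb = 51210.1 MB.
= 51.21 GB.

51.21 GB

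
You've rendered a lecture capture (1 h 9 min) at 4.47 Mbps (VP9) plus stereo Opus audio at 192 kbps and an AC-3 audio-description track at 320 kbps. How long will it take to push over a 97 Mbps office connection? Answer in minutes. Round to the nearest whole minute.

1 h 9 min = 69 min = 4140 s
Audio total: 192 + 320 = 512 kbps = 0.512 Mbps.
Total bitrate: 4.982 Mbps.
File: 4.982 Mbps × 4140 s = 20625.5 Mb.
At 97 Mbps: 20625.5 / 97 = 212.6 s ≈ 3.54 minutes.

4 minutes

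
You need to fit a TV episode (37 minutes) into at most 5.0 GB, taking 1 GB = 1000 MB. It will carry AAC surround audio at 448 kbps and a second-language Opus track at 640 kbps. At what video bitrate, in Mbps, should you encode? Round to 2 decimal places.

Budget: 5.0 GB = 40000.0 Mb.
37 min = 2220 s
Total bitrate budget: 40000.0 Mb / 2220 s = 18.018 Mbps.
Audio total: 448 + 640 = 1088 kbps = 1.088 Mbps.
Video: 18.018 − 1.088 = 16.930 Mbps.

16.93 Mbps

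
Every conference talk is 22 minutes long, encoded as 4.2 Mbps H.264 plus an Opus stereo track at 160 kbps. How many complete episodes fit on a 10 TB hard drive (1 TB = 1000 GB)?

13900

22 min = 1320 s
Audio: 160 kbps = 0.160 Mbps.
Total bitrate: 4.360 Mbps.
Per item: 4.360 Mbps × 1320 s = 5,755 Mb = 719.4 MB.
Capacity: 10 TB = 80,000,000 Mb; 13900.47 items → 13900 complete.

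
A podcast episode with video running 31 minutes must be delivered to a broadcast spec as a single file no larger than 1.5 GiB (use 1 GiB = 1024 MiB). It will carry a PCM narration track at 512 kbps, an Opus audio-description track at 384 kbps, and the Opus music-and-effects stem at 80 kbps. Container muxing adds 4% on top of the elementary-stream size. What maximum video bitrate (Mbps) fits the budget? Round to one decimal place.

Budget: 1.5 GiB = 12884.9 Mb.
Stream payload after overhead: 12884.9 / 1.04 = 12389.3 Mb.
31 min = 1860 s
Total bitrate budget: 12389.3 Mb / 1860 s = 6.661 Mbps.
Audio total: 512 + 384 + 80 = 976 kbps = 0.976 Mbps.
Video: 6.661 − 0.976 = 5.685 Mbps.

5.7 Mbps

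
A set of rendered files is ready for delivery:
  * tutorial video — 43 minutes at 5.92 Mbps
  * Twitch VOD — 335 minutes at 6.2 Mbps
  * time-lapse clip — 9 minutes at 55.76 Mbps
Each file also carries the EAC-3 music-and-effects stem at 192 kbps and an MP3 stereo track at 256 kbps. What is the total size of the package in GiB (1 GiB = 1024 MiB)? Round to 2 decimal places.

Audio total: 192 + 256 = 448 kbps = 0.448 Mbps.
tutorial video: 6.368 Mbps × 2580 s = 16429.4 Mb
Twitch VOD: 6.648 Mbps × 20100 s = 133624.8 Mb
time-lapse clip: 56.208 Mbps × 540 s = 30352.3 Mb
Total: 180406.6 Mb = 22550.8 MB.
= 21.00 GiB.

21.00 GiB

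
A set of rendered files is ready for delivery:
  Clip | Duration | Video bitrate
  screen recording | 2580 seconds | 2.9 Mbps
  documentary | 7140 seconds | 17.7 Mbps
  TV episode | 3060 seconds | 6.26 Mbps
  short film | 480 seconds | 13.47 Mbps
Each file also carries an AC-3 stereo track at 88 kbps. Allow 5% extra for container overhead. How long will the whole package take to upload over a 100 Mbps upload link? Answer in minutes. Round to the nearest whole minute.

Audio: 88 kbps = 0.088 Mbps.
screen recording: 2.988 Mbps × 2580 s × 1.05 = 8094.5 Mb
documentary: 17.788 Mbps × 7140 s × 1.05 = 133356.6 Mb
TV episode: 6.348 Mbps × 3060 s × 1.05 = 20396.1 Mb
short film: 13.558 Mbps × 480 s × 1.05 = 6833.2 Mb
Total: 168680.5 Mb = 21085.1 MB.
At 100 Mbps: 168680.5 / 100 = 1687 s ≈ 28.1 minutes.

28 minutes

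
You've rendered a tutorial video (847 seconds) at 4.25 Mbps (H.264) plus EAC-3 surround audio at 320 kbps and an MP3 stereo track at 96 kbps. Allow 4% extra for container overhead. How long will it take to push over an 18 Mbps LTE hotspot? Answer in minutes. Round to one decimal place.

Audio total: 320 + 96 = 416 kbps = 0.416 Mbps.
Total bitrate: 4.666 Mbps.
File: 4.666 Mbps × 847 s = 3952.1 Mb.
With 4% container overhead: ×1.04. → 4110.2 Mb.
At 18 Mbps: 4110.2 / 18 = 228.3 s ≈ 3.81 minutes.

3.8 minutes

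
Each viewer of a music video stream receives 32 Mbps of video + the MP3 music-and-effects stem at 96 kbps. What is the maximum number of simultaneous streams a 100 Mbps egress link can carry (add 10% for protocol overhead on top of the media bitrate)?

Audio: 96 kbps = 0.096 Mbps.
Per-viewer media rate: 32.096 Mbps.
On the wire with 10% overhead: 35.306 Mbps.
100 Mbps = 100.0 Mbps; 100.0 / 35.306 = 2.83 → 2 viewers.

2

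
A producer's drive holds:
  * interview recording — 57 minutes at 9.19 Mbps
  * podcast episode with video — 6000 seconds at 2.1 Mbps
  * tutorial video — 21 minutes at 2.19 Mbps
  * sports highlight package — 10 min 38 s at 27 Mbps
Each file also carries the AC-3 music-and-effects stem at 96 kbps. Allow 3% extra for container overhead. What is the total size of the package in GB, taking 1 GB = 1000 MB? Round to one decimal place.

Audio: 96 kbps = 0.096 Mbps.
interview recording: 9.286 Mbps × 3420 s × 1.03 = 32710.9 Mb
podcast episode with video: 2.196 Mbps × 6000 s × 1.03 = 13571.3 Mb
tutorial video: 2.286 Mbps × 1260 s × 1.03 = 2966.8 Mb
sports highlight package: 27.096 Mbps × 638 s × 1.03 = 17805.9 Mb
Total: 67054.8 Mb = 8381.8 MB.
= 8.382 GB.

8.4 GB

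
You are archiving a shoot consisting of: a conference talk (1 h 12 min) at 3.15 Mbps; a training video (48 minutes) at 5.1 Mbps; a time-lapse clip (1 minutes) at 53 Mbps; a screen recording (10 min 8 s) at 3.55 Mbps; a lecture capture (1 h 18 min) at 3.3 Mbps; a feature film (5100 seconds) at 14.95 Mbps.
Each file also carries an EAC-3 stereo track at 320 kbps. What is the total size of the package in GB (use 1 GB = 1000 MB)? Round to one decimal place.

16.4 GB

Audio: 320 kbps = 0.320 Mbps.
conference talk: 3.470 Mbps × 4320 s = 14990.4 Mb
training video: 5.420 Mbps × 2880 s = 15609.6 Mb
time-lapse clip: 53.320 Mbps × 60 s = 3199.2 Mb
screen recording: 3.870 Mbps × 608 s = 2353.0 Mb
lecture capture: 3.620 Mbps × 4680 s = 16941.6 Mb
feature film: 15.270 Mbps × 5100 s = 77877.0 Mb
Total: 130970.8 Mb = 16371.3 MB.
= 16.37 GB.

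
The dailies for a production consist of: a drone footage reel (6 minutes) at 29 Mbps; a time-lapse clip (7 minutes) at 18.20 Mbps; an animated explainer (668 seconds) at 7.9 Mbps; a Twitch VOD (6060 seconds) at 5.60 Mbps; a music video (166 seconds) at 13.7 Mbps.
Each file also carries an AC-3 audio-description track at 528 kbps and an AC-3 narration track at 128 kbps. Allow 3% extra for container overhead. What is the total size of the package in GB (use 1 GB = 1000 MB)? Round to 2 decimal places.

Audio total: 528 + 128 = 656 kbps = 0.656 Mbps.
drone footage reel: 29.656 Mbps × 360 s × 1.03 = 10996.4 Mb
time-lapse clip: 18.856 Mbps × 420 s × 1.03 = 8157.1 Mb
animated explainer: 8.556 Mbps × 668 s × 1.03 = 5886.9 Mb
Twitch VOD: 6.256 Mbps × 6060 s × 1.03 = 39048.7 Mb
music video: 14.356 Mbps × 166 s × 1.03 = 2454.6 Mb
Total: 66543.7 Mb = 8318.0 MB.
= 8.318 GB.

8.32 GB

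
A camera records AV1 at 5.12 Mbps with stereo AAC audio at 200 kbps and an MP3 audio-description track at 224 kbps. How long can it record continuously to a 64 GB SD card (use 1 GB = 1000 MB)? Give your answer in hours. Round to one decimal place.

Audio total: 200 + 224 = 424 kbps = 0.424 Mbps.
Total bitrate: 5.12 + 0.424 = 5.544 Mbps.
Capacity: 64 GB = 512,000 Mb.
Recording time: 512,000 / 5.544 = 92,352 s ≈ 25.7 hours.

25.7 hours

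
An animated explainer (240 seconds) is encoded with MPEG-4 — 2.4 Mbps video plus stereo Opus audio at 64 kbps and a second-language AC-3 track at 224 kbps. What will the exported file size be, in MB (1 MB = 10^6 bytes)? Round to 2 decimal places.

Audio total: 64 + 224 = 288 kbps = 0.288 Mbps.
Total bitrate: 2.4 + 0.288 = 2.688 Mbps.
Stream data: 2.688 Mbps × 240 s = 645.1 Mb.
645.1 Mb ÷ 8 = 80.64 MB → 80.64 MB.

80.64 MB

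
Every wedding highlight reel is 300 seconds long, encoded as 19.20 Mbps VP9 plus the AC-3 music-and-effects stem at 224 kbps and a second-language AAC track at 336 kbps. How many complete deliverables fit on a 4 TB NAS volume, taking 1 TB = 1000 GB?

5398

Audio total: 224 + 336 = 560 kbps = 0.560 Mbps.
Total bitrate: 19.760 Mbps.
Per item: 19.760 Mbps × 300 s = 5,928 Mb = 741.0 MB.
Capacity: 4 TB = 32,000,000 Mb; 5398.11 items → 5398 complete.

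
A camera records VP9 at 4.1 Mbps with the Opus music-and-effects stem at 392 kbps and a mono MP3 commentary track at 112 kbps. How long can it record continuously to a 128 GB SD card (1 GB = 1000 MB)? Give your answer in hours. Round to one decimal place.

Audio total: 392 + 112 = 504 kbps = 0.504 Mbps.
Total bitrate: 4.1 + 0.504 = 4.604 Mbps.
Capacity: 128 GB = 1,024,000 Mb.
Recording time: 1,024,000 / 4.604 = 222,415 s ≈ 61.8 hours.

61.8 hours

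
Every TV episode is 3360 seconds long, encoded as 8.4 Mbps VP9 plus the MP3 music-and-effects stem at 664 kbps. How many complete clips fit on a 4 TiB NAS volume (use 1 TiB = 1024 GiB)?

1155

Audio: 664 kbps = 0.664 Mbps.
Total bitrate: 9.064 Mbps.
Per item: 9.064 Mbps × 3360 s = 30,455 Mb = 3,807 MB.
Capacity: 4 TiB = 35,184,372 Mb; 1155.29 items → 1155 complete.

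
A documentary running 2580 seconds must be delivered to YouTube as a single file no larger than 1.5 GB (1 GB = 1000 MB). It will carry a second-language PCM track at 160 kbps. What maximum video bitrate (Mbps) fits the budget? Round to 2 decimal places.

Budget: 1.5 GB = 12000.0 Mb.
Total bitrate budget: 12000.0 Mb / 2580 s = 4.651 Mbps.
Audio: 160 kbps = 0.160 Mbps.
Video: 4.651 − 0.160 = 4.491 Mbps.

4.49 Mbps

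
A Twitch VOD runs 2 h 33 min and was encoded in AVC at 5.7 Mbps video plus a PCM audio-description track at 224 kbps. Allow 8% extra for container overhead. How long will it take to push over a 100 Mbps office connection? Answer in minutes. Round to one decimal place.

2 h 33 min = 153 min = 9180 s
Audio: 224 kbps = 0.224 Mbps.
Total bitrate: 5.924 Mbps.
File: 5.924 Mbps × 9180 s = 54382.3 Mb.
With 8% container overhead: ×1.08. → 58732.9 Mb.
At 100 Mbps: 58732.9 / 100 = 587.3 s ≈ 9.79 minutes.

9.8 minutes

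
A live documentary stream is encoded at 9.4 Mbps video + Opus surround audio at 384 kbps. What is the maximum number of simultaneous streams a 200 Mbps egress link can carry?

Audio: 384 kbps = 0.384 Mbps.
Per-viewer media rate: 9.784 Mbps.
200 Mbps = 200.0 Mbps; 200.0 / 9.784 = 20.44 → 20 viewers.

20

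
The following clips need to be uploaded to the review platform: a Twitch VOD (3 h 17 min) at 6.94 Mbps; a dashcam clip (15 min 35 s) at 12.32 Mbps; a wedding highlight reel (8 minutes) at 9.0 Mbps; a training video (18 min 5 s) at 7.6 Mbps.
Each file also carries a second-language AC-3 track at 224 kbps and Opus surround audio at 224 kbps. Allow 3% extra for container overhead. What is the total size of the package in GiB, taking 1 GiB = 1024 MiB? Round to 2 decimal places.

13.49 GiB

Audio total: 224 + 224 = 448 kbps = 0.448 Mbps.
Twitch VOD: 7.388 Mbps × 11820 s × 1.03 = 89945.9 Mb
dashcam clip: 12.768 Mbps × 935 s × 1.03 = 12296.2 Mb
wedding highlight reel: 9.448 Mbps × 480 s × 1.03 = 4671.1 Mb
training video: 8.048 Mbps × 1085 s × 1.03 = 8994.0 Mb
Total: 115907.3 Mb = 14488.4 MB.
= 13.49 GiB.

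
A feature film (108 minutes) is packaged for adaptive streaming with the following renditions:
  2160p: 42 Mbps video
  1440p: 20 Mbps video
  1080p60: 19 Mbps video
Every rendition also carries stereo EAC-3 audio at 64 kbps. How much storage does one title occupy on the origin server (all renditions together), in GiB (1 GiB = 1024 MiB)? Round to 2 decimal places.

108 min = 6480 s
Audio: 64 kbps = 0.064 Mbps.
Sum of rendition bitrates: (42+0.064) + (20+0.064) + (19+0.064) = 81.192 Mbps.
× 6480 s = 526,124 Mb = 65,766 MB = 61.25 GiB.

61.25 GiB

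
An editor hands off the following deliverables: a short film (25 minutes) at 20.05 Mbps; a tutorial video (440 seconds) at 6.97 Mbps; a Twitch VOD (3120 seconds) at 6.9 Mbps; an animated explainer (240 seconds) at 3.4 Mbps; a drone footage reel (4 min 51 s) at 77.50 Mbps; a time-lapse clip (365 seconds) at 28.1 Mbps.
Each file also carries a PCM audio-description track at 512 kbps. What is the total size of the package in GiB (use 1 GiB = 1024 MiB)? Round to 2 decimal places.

Audio: 512 kbps = 0.512 Mbps.
short film: 20.562 Mbps × 1500 s = 30843.0 Mb
tutorial video: 7.482 Mbps × 440 s = 3292.1 Mb
Twitch VOD: 7.412 Mbps × 3120 s = 23125.4 Mb
animated explainer: 3.912 Mbps × 240 s = 938.9 Mb
drone footage reel: 78.012 Mbps × 291 s = 22701.5 Mb
time-lapse clip: 28.612 Mbps × 365 s = 10443.4 Mb
Total: 91344.3 Mb = 11418.0 MB.
= 10.63 GiB.

10.63 GiB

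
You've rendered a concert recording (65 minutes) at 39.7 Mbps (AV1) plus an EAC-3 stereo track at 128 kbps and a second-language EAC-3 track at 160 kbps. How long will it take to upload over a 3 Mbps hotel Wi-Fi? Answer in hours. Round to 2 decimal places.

65 min = 3900 s
Audio total: 128 + 160 = 288 kbps = 0.288 Mbps.
Total bitrate: 39.988 Mbps.
File: 39.988 Mbps × 3900 s = 155953.2 Mb.
At 3 Mbps: 155953.2 / 3 = 51984.4 s ≈ 14.4 hours.

14.44 hours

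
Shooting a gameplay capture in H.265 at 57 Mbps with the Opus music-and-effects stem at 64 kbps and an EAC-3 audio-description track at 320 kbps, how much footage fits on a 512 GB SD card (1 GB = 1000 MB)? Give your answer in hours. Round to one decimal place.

Audio total: 64 + 320 = 384 kbps = 0.384 Mbps.
Total bitrate: 57 + 0.384 = 57.384 Mbps.
Capacity: 512 GB = 4,096,000 Mb.
Recording time: 4,096,000 / 57.384 = 71,379 s ≈ 19.8 hours.

19.8 hours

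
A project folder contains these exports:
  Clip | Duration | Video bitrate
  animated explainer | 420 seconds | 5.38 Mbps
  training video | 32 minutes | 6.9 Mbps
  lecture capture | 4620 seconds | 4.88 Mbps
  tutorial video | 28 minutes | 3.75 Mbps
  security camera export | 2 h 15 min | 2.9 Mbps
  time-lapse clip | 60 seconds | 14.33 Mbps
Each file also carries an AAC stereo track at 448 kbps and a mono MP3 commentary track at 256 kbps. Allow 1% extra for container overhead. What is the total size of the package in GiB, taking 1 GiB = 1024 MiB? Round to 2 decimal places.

Audio total: 448 + 256 = 704 kbps = 0.704 Mbps.
animated explainer: 6.084 Mbps × 420 s × 1.01 = 2580.8 Mb
training video: 7.604 Mbps × 1920 s × 1.01 = 14745.7 Mb
lecture capture: 5.584 Mbps × 4620 s × 1.01 = 26056.1 Mb
tutorial video: 4.454 Mbps × 1680 s × 1.01 = 7557.5 Mb
security camera export: 3.604 Mbps × 8100 s × 1.01 = 29484.3 Mb
time-lapse clip: 15.034 Mbps × 60 s × 1.01 = 911.1 Mb
Total: 81335.5 Mb = 10166.9 MB.
= 9.469 GiB.

9.47 GiB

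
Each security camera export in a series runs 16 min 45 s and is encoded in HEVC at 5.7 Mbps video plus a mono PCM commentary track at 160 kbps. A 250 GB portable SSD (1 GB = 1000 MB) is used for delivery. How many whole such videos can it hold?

339

16 min 45 s = 1005 s
Audio: 160 kbps = 0.160 Mbps.
Total bitrate: 5.860 Mbps.
Per item: 5.860 Mbps × 1005 s = 5,889 Mb = 736.2 MB.
Capacity: 250 GB = 2,000,000 Mb; 339.60 items → 339 complete.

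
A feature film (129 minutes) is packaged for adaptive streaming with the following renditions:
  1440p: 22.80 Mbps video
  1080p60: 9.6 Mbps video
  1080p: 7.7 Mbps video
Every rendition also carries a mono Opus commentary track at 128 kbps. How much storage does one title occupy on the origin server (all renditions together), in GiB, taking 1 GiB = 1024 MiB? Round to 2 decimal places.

129 min = 7740 s
Audio: 128 kbps = 0.128 Mbps.
Sum of rendition bitrates: (22.80+0.128) + (9.6+0.128) + (7.7+0.128) = 40.484 Mbps.
× 7740 s = 313,346 Mb = 39,168 MB = 36.48 GiB.

36.48 GiB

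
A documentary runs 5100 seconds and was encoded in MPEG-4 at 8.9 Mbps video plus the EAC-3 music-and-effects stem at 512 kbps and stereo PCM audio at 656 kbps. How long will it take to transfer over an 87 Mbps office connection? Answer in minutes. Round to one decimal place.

9.8 minutes

Audio total: 512 + 656 = 1168 kbps = 1.168 Mbps.
Total bitrate: 10.068 Mbps.
File: 10.068 Mbps × 5100 s = 51346.8 Mb.
At 87 Mbps: 51346.8 / 87 = 590.2 s ≈ 9.84 minutes.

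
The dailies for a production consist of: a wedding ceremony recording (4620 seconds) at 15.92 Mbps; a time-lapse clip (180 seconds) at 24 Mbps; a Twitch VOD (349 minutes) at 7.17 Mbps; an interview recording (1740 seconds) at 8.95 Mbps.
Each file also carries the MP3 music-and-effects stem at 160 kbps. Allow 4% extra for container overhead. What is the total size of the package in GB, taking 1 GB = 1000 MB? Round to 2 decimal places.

Audio: 160 kbps = 0.160 Mbps.
wedding ceremony recording: 16.080 Mbps × 4620 s × 1.04 = 77261.2 Mb
time-lapse clip: 24.160 Mbps × 180 s × 1.04 = 4522.8 Mb
Twitch VOD: 7.330 Mbps × 20940 s × 1.04 = 159629.8 Mb
interview recording: 9.110 Mbps × 1740 s × 1.04 = 16485.5 Mb
Total: 257899.2 Mb = 32237.4 MB.
= 32.24 GB.

32.24 GB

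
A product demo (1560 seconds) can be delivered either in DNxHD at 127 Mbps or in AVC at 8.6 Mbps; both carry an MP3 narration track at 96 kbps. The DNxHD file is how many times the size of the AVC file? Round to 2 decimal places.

Audio: 96 kbps = 0.096 Mbps.
DNxHD: 127.096 Mbps × 1560 s = 198269.8 Mb = 23.082 GiB.
AVC: 8.696 Mbps × 1560 s = 13565.8 Mb = 1.579 GiB.
Ratio: 23.082 / 1.579 = 14.615.

14.62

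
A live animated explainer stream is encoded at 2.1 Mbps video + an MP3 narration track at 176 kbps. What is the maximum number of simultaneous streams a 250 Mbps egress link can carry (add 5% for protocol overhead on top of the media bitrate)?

104

Audio: 176 kbps = 0.176 Mbps.
Per-viewer media rate: 2.276 Mbps.
On the wire with 5% overhead: 2.390 Mbps.
250 Mbps = 250.0 Mbps; 250.0 / 2.390 = 104.61 → 104 viewers.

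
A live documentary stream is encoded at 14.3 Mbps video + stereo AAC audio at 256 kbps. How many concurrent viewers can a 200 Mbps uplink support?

13

Audio: 256 kbps = 0.256 Mbps.
Per-viewer media rate: 14.556 Mbps.
200 Mbps = 200.0 Mbps; 200.0 / 14.556 = 13.74 → 13 viewers.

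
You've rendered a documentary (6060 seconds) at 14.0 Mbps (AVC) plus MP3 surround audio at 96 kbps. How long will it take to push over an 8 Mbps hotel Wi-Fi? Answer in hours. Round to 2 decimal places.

Audio: 96 kbps = 0.096 Mbps.
Total bitrate: 14.096 Mbps.
File: 14.096 Mbps × 6060 s = 85421.8 Mb.
At 8 Mbps: 85421.8 / 8 = 10677.7 s ≈ 2.97 hours.

2.97 hours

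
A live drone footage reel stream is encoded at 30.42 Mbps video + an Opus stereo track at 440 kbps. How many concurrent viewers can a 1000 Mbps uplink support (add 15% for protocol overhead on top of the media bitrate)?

Audio: 440 kbps = 0.440 Mbps.
Per-viewer media rate: 30.860 Mbps.
On the wire with 15% overhead: 35.489 Mbps.
1000 Mbps = 1,000 Mbps; 1,000 / 35.489 = 28.18 → 28 viewers.

28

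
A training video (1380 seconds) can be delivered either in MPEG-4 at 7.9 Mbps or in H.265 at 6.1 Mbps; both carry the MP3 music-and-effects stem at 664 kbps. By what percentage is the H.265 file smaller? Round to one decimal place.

Audio: 664 kbps = 0.664 Mbps.
MPEG-4: 8.564 Mbps × 1380 s = 11818.3 Mb = 1.477 GB.
H.265: 6.764 Mbps × 1380 s = 9334.3 Mb = 1.167 GB.
Reduction: (1 − 1.167/1.477) × 100 = 21.02%.

21.0%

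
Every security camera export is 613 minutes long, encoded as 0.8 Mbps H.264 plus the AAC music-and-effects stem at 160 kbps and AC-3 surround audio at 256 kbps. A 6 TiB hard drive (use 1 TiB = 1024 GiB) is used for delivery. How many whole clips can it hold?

613 min = 36780 s
Audio total: 160 + 256 = 416 kbps = 0.416 Mbps.
Total bitrate: 1.216 Mbps.
Per item: 1.216 Mbps × 36780 s = 44,724 Mb = 5,591 MB.
Capacity: 6 TiB = 52,776,558 Mb; 1180.04 items → 1180 complete.

1180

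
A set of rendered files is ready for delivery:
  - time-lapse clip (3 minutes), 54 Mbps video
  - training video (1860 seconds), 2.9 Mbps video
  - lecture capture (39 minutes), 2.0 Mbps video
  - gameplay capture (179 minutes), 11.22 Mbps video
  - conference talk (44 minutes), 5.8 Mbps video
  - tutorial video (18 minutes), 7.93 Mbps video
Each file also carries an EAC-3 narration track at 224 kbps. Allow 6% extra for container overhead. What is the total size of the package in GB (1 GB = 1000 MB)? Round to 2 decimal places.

Audio: 224 kbps = 0.224 Mbps.
time-lapse clip: 54.224 Mbps × 180 s × 1.06 = 10345.9 Mb
training video: 3.124 Mbps × 1860 s × 1.06 = 6159.3 Mb
lecture capture: 2.224 Mbps × 2340 s × 1.06 = 5516.4 Mb
gameplay capture: 11.444 Mbps × 10740 s × 1.06 = 130283.1 Mb
conference talk: 6.024 Mbps × 2640 s × 1.06 = 16857.6 Mb
tutorial video: 8.154 Mbps × 1080 s × 1.06 = 9334.7 Mb
Total: 178497.0 Mb = 22312.1 MB.
= 22.31 GB.

22.31 GB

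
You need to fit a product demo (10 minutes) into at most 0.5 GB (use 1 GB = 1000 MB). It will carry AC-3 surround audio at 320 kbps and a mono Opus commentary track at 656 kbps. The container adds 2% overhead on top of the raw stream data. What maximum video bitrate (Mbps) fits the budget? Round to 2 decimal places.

5.56 Mbps

Budget: 0.5 GB = 4000.0 Mb.
Stream payload after overhead: 4000.0 / 1.02 = 3921.6 Mb.
10 min = 600 s
Total bitrate budget: 3921.6 Mb / 600 s = 6.536 Mbps.
Audio total: 320 + 656 = 976 kbps = 0.976 Mbps.
Video: 6.536 − 0.976 = 5.560 Mbps.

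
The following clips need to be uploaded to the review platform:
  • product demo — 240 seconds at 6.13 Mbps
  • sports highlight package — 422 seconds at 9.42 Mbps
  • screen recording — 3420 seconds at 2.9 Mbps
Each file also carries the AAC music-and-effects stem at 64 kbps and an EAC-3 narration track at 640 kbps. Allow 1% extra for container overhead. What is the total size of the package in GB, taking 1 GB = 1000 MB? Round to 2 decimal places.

Audio total: 64 + 640 = 704 kbps = 0.704 Mbps.
product demo: 6.834 Mbps × 240 s × 1.01 = 1656.6 Mb
sports highlight package: 10.124 Mbps × 422 s × 1.01 = 4315.1 Mb
screen recording: 3.604 Mbps × 3420 s × 1.01 = 12448.9 Mb
Total: 18420.5 Mb = 2302.6 MB.
= 2.303 GB.

2.30 GB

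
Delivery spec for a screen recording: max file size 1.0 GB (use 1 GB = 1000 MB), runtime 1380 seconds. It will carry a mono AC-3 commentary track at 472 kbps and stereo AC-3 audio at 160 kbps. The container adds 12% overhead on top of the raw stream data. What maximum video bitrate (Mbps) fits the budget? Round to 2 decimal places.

Budget: 1.0 GB = 8000.0 Mb.
Stream payload after overhead: 8000.0 / 1.12 = 7142.9 Mb.
Total bitrate budget: 7142.9 Mb / 1380 s = 5.176 Mbps.
Audio total: 472 + 160 = 632 kbps = 0.632 Mbps.
Video: 5.176 − 0.632 = 4.544 Mbps.

4.54 Mbps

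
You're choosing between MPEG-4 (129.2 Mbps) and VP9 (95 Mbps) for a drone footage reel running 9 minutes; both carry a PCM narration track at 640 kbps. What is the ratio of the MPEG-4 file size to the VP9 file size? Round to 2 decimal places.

1.36

9 min = 540 s
Audio: 640 kbps = 0.640 Mbps.
MPEG-4: 129.840 Mbps × 540 s = 70113.6 Mb = 8.764 GB.
VP9: 95.640 Mbps × 540 s = 51645.6 Mb = 6.456 GB.
Ratio: 8.764 / 6.456 = 1.358.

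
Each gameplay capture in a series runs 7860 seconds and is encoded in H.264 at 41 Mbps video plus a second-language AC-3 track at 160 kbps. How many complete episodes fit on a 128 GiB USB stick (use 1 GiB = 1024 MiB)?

3

Audio: 160 kbps = 0.160 Mbps.
Total bitrate: 41.160 Mbps.
Per item: 41.160 Mbps × 7860 s = 323,518 Mb = 40,440 MB.
Capacity: 128 GiB = 1,099,512 Mb; 3.40 items → 3 complete.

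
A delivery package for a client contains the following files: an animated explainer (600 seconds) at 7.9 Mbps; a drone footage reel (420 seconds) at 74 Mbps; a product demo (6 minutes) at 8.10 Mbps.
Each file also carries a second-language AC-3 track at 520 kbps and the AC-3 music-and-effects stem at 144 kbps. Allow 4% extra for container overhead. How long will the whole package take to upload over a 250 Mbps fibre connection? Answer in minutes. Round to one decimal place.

Audio total: 520 + 144 = 664 kbps = 0.664 Mbps.
animated explainer: 8.564 Mbps × 600 s × 1.04 = 5343.9 Mb
drone footage reel: 74.664 Mbps × 420 s × 1.04 = 32613.2 Mb
product demo: 8.764 Mbps × 360 s × 1.04 = 3281.2 Mb
Total: 41238.4 Mb = 5154.8 MB.
At 250 Mbps: 41238.4 / 250 = 165 s ≈ 2.75 minutes.

2.7 minutes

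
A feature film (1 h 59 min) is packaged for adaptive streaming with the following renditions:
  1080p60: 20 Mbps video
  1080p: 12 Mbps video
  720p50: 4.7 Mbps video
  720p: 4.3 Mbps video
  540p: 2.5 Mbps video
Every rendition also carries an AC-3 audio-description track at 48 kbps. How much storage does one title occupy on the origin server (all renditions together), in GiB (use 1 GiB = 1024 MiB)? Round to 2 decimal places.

1 h 59 min = 119 min = 7140 s
Audio: 48 kbps = 0.048 Mbps.
Sum of rendition bitrates: (20+0.048) + (12+0.048) + (4.7+0.048) + (4.3+0.048) + (2.5+0.048) = 43.740 Mbps.
× 7140 s = 312,304 Mb = 39,038 MB = 36.36 GiB.

36.36 GiB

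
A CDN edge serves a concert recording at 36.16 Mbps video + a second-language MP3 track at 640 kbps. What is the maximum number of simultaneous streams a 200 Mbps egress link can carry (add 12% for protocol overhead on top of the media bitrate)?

Audio: 640 kbps = 0.640 Mbps.
Per-viewer media rate: 36.800 Mbps.
On the wire with 12% overhead: 41.216 Mbps.
200 Mbps = 200.0 Mbps; 200.0 / 41.216 = 4.85 → 4 viewers.

4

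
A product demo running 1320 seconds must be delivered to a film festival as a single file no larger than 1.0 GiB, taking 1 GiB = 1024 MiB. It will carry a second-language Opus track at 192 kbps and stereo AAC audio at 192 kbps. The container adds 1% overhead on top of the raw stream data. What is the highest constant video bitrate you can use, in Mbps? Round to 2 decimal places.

6.06 Mbps

Budget: 1.0 GiB = 8589.9 Mb.
Stream payload after overhead: 8589.9 / 1.01 = 8504.9 Mb.
Total bitrate budget: 8504.9 Mb / 1320 s = 6.443 Mbps.
Audio total: 192 + 192 = 384 kbps = 0.384 Mbps.
Video: 6.443 − 0.384 = 6.059 Mbps.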